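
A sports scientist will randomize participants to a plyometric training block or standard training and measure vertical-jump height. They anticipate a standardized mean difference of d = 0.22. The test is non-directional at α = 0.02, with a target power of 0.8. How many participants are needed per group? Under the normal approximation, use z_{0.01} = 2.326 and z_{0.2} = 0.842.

n = 415 per group

For two independent groups with equal n: n = 2·((z_{α/2} + z_β) / d)².
z_{α/2} + z_β = 2.326 + 0.842 = 3.168.
n = 2 × (3.168 / 0.22)² = 2 × 14.400² = 2 × 207.36 = 414.7.
Round up to the next whole participant.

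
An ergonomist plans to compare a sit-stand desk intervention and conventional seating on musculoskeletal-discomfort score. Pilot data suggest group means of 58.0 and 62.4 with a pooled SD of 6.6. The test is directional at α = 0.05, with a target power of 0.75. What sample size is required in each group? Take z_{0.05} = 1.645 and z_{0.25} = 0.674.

Cohen's d = |M₁ − M₂| / SD_pooled = |58.0 − 62.4| / 6.6 = 4.4 / 6.6 = 0.667.
For two independent groups with equal n: n = 2·((z_{α} + z_β) / d)².
z_{α} + z_β = 1.645 + 0.674 = 2.319.
n = 2 × (2.319 / 0.667)² = 2 × 3.477² = 2 × 12.09 = 24.2.
Round up to the next whole participant.

n = 25 per group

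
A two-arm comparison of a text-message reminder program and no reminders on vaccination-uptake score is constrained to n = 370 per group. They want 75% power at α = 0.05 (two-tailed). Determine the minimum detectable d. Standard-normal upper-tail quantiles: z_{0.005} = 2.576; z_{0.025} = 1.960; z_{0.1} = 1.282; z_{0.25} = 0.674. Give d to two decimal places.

d_min ≈ 0.19

For two independent groups of n = 370 each: d_min = (z_{α/2} + z_β)·√(2/n).
z-sum = 1.960 + 0.674 = 2.634.
d_min = 2.634 × √(2/370) = 2.634 × 0.0735 = 0.194.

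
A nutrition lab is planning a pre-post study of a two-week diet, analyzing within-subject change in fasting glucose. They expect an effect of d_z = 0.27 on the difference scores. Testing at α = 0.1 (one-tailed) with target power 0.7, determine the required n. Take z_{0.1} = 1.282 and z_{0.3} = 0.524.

n = 45 pairs

For a paired (one-sample on differences) test: n = ((z_{α} + z_β) / d)².
z_{α} + z_β = 1.282 + 0.524 = 1.806.
n = (1.806 / 0.27)² = 6.689² = 44.74.
Round up.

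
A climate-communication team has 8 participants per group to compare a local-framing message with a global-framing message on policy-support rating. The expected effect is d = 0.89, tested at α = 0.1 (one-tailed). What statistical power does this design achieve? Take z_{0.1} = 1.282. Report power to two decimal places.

For two equal groups, power = Φ(d·√(n/2) − z_{α}).
d·√(n/2) = 0.89 × √(8/2) = 0.89 × 2.000 = 1.780.
z_β = 1.780 − 1.282 = 0.498.
Power = Φ(0.498) = 0.691.

power ≈ 0.69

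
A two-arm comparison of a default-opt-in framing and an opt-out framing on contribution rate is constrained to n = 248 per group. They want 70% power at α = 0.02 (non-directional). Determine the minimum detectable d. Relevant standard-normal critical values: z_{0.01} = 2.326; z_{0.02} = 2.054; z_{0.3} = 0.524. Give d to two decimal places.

d_min ≈ 0.26

For two independent groups of n = 248 each: d_min = (z_{α/2} + z_β)·√(2/n).
z-sum = 2.326 + 0.524 = 2.850.
d_min = 2.850 × √(2/248) = 2.850 × 0.0898 = 0.256.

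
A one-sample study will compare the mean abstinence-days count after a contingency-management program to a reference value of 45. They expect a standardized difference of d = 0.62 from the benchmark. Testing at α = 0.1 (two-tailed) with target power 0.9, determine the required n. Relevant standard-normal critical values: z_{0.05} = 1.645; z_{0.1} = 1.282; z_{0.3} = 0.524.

n = 23

For a one-sample test: n = ((z_{α/2} + z_β) / d)².
z_{α/2} + z_β = 1.645 + 1.282 = 2.927.
n = (2.927 / 0.62)² = 4.721² = 22.29.
Round up.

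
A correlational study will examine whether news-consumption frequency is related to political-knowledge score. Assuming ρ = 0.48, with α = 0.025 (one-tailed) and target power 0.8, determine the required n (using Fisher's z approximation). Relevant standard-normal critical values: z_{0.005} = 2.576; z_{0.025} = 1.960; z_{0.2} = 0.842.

Fisher's z: C = ½·ln((1+r)/(1−r)) = ½·ln(2.8462) = 0.5230.
n = ((z_{α} + z_β)/C)² + 3.
(1.960 + 0.842) / 0.5230 = 2.802 / 0.5230 = 5.358.
n = 5.358² + 3 = 28.70 + 3 = 31.7.
Round up.

n = 32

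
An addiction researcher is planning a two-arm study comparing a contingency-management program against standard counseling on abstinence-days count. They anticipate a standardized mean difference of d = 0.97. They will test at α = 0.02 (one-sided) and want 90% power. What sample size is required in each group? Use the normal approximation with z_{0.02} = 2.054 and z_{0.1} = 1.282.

n = 24 per group

For two independent groups with equal n: n = 2·((z_{α} + z_β) / d)².
z_{α} + z_β = 2.054 + 1.282 = 3.336.
n = 2 × (3.336 / 0.97)² = 2 × 3.439² = 2 × 11.83 = 23.7.
Round up to the next whole participant.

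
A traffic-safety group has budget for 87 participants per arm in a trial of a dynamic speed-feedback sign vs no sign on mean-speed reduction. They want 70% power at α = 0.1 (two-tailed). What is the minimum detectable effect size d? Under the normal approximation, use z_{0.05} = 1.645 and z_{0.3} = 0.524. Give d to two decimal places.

For two independent groups of n = 87 each: d_min = (z_{α/2} + z_β)·√(2/n).
z-sum = 1.645 + 0.524 = 2.169.
d_min = 2.169 × √(2/87) = 2.169 × 0.1516 = 0.329.

d_min ≈ 0.33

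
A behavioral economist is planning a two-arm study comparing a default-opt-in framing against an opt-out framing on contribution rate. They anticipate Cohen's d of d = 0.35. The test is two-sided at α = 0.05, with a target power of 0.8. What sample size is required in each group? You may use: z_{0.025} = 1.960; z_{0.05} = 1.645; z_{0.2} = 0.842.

For two independent groups with equal n: n = 2·((z_{α/2} + z_β) / d)².
z_{α/2} + z_β = 1.960 + 0.842 = 2.802.
n = 2 × (2.802 / 0.35)² = 2 × 8.006² = 2 × 64.09 = 128.2.
Round up to the next whole participant.

n = 129 per group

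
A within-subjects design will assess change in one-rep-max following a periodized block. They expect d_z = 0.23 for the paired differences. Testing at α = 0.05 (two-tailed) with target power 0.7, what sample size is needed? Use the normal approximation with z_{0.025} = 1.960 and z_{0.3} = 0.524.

n = 117 pairs

For a paired (one-sample on differences) test: n = ((z_{α/2} + z_β) / d)².
z_{α/2} + z_β = 1.960 + 0.524 = 2.484.
n = (2.484 / 0.23)² = 10.800² = 116.64.
Round up.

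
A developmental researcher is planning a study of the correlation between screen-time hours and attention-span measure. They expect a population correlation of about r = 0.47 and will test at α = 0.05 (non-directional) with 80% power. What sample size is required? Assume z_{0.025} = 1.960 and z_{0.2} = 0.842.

n = 34

Fisher's z: C = ½·ln((1+r)/(1−r)) = ½·ln(2.7736) = 0.5101.
n = ((z_{α/2} + z_β)/C)² + 3.
(1.960 + 0.842) / 0.5101 = 2.802 / 0.5101 = 5.493.
n = 5.493² + 3 = 30.17 + 3 = 33.2.
Round up.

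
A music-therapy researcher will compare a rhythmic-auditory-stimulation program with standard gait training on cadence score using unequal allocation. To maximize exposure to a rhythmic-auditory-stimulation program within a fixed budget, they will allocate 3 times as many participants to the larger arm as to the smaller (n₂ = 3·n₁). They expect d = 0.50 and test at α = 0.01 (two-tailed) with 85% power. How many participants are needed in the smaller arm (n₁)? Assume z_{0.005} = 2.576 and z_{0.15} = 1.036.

With allocation ratio k = n₂/n₁ = 3, Var(x̄₁−x̄₂) = σ²(1/n₁ + 1/(k·n₁)) = σ²·(k+1)/(k·n₁).
So n₁ = (1 + 1/k)·((z_{α/2} + z_β)/d)² = 1.333 × (3.612/0.50)².
n₁ = 1.333 × 52.19 = 69.6.
Round up: n₁ = 70, giving n₂ = 3 × 70 = 210.

n₁ = 70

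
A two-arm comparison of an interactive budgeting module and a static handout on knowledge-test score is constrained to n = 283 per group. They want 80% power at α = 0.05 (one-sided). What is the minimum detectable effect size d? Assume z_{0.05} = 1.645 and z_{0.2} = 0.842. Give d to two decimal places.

For two independent groups of n = 283 each: d_min = (z_{α} + z_β)·√(2/n).
z-sum = 1.645 + 0.842 = 2.487.
d_min = 2.487 × √(2/283) = 2.487 × 0.0841 = 0.209.

d_min ≈ 0.21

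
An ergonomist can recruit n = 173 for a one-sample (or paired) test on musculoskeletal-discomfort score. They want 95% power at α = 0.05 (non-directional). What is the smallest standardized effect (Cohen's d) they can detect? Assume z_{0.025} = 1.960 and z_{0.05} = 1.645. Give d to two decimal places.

For a single sample (or paired design) of n = 173: d_min = (z_{α/2} + z_β)/√n.
z-sum = 1.960 + 1.645 = 3.605.
d_min = 3.605 / √173 = 3.605 / 13.153 = 0.274.

d_min ≈ 0.27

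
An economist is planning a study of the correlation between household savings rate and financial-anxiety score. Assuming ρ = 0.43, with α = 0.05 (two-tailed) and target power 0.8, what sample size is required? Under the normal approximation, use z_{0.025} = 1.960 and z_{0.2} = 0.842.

Fisher's z: C = ½·ln((1+r)/(1−r)) = ½·ln(2.5088) = 0.4599.
n = ((z_{α/2} + z_β)/C)² + 3.
(1.960 + 0.842) / 0.4599 = 2.802 / 0.4599 = 6.093.
n = 6.093² + 3 = 37.12 + 3 = 40.1.
Round up.

n = 41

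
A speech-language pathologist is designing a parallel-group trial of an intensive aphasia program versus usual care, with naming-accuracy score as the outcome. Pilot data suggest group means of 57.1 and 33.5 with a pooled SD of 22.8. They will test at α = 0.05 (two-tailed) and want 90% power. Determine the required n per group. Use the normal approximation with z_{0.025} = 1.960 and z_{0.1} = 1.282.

Cohen's d = |M₁ − M₂| / SD_pooled = |57.1 − 33.5| / 22.8 = 23.6 / 22.8 = 1.035.
For two independent groups with equal n: n = 2·((z_{α/2} + z_β) / d)².
z_{α/2} + z_β = 1.960 + 1.282 = 3.242.
n = 2 × (3.242 / 1.035)² = 2 × 3.132² = 2 × 9.81 = 19.6.
Round up to the next whole participant.

n = 20 per group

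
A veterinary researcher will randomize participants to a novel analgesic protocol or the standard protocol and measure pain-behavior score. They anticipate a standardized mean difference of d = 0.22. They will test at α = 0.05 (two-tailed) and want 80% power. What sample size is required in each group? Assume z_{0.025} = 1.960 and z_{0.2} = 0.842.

n = 325 per group

For two independent groups with equal n: n = 2·((z_{α/2} + z_β) / d)².
z_{α/2} + z_β = 1.960 + 0.842 = 2.802.
n = 2 × (2.802 / 0.22)² = 2 × 12.736² = 2 × 162.21 = 324.4.
Round up to the next whole participant.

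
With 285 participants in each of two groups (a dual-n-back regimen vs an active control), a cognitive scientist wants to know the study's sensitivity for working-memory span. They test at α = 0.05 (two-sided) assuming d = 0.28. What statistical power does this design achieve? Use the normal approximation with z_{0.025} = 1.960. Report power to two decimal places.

For two equal groups, power = Φ(d·√(n/2) − z_{α/2}).
d·√(n/2) = 0.28 × √(285/2) = 0.28 × 11.937 = 3.342.
z_β = 3.342 − 1.960 = 1.382.
Power = Φ(1.382) = 0.917.

power ≈ 0.92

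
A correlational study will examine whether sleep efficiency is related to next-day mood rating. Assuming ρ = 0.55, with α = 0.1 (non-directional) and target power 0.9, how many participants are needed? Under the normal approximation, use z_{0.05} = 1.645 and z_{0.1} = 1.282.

n = 26

Fisher's z: C = ½·ln((1+r)/(1−r)) = ½·ln(3.4444) = 0.6184.
n = ((z_{α/2} + z_β)/C)² + 3.
(1.645 + 1.282) / 0.6184 = 2.927 / 0.6184 = 4.733.
n = 4.733² + 3 = 22.40 + 3 = 25.4.
Round up.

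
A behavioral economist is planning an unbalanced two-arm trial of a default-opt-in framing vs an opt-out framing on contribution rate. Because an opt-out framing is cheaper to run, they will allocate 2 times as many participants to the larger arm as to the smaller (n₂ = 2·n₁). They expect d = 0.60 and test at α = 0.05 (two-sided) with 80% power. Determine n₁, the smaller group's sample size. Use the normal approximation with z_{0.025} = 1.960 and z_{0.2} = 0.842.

With allocation ratio k = n₂/n₁ = 2, Var(x̄₁−x̄₂) = σ²(1/n₁ + 1/(k·n₁)) = σ²·(k+1)/(k·n₁).
So n₁ = (1 + 1/k)·((z_{α/2} + z_β)/d)² = 1.500 × (2.802/0.60)².
n₁ = 1.500 × 21.81 = 32.7.
Round up: n₁ = 33, giving n₂ = 2 × 33 = 66.

n₁ = 33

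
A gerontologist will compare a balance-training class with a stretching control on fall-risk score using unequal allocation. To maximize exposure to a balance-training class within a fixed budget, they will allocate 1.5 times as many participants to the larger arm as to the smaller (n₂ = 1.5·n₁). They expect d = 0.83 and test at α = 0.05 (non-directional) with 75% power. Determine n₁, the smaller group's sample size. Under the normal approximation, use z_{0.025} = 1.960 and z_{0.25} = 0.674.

With allocation ratio k = n₂/n₁ = 1.5, Var(x̄₁−x̄₂) = σ²(1/n₁ + 1/(k·n₁)) = σ²·(k+1)/(k·n₁).
So n₁ = (1 + 1/k)·((z_{α/2} + z_β)/d)² = 1.667 × (2.634/0.83)².
n₁ = 1.667 × 10.07 = 16.8.
Round up: n₁ = 17, giving n₂ = ⌈1.5 × 17⌉ = ⌈25.5⌉ = 26.

n₁ = 17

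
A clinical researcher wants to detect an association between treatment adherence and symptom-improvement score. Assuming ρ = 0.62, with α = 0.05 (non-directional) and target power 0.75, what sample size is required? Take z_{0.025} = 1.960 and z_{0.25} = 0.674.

Fisher's z: C = ½·ln((1+r)/(1−r)) = ½·ln(4.2632) = 0.7250.
n = ((z_{α/2} + z_β)/C)² + 3.
(1.960 + 0.674) / 0.7250 = 2.634 / 0.7250 = 3.633.
n = 3.633² + 3 = 13.20 + 3 = 16.2.
Round up.

n = 17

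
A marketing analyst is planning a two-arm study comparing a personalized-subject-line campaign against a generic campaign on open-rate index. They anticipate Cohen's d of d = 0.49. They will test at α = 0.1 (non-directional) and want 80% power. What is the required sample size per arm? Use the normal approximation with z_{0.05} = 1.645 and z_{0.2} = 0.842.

For two independent groups with equal n: n = 2·((z_{α/2} + z_β) / d)².
z_{α/2} + z_β = 1.645 + 0.842 = 2.487.
n = 2 × (2.487 / 0.49)² = 2 × 5.076² = 2 × 25.76 = 51.5.
Round up to the next whole participant.

n = 52 per group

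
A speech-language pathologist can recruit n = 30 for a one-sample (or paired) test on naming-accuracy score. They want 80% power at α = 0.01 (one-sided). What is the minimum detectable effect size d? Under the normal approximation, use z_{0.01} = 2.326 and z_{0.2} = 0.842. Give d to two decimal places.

For a single sample (or paired design) of n = 30: d_min = (z_{α} + z_β)/√n.
z-sum = 2.326 + 0.842 = 3.168.
d_min = 3.168 / √30 = 3.168 / 5.477 = 0.578.

d_min ≈ 0.58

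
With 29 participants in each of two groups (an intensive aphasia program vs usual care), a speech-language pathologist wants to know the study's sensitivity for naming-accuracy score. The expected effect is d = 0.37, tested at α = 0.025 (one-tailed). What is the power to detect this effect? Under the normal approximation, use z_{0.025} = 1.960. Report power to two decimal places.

power ≈ 0.29

For two equal groups, power = Φ(d·√(n/2) − z_{α}).
d·√(n/2) = 0.37 × √(29/2) = 0.37 × 3.808 = 1.409.
z_β = 1.409 − 1.960 = -0.551.
Power = Φ(-0.551) = 0.291.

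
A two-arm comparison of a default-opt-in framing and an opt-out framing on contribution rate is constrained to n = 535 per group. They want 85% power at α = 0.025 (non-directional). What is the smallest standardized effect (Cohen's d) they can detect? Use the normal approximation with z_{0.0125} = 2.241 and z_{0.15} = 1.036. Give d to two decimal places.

For two independent groups of n = 535 each: d_min = (z_{α/2} + z_β)·√(2/n).
z-sum = 2.241 + 1.036 = 3.277.
d_min = 3.277 × √(2/535) = 3.277 × 0.0611 = 0.200.

d_min ≈ 0.20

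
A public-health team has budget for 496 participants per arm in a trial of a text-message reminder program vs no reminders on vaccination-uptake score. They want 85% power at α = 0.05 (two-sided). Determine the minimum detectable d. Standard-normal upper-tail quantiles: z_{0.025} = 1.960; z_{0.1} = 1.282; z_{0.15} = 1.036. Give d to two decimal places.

d_min ≈ 0.19

For two independent groups of n = 496 each: d_min = (z_{α/2} + z_β)·√(2/n).
z-sum = 1.960 + 1.036 = 2.996.
d_min = 2.996 × √(2/496) = 2.996 × 0.0635 = 0.190.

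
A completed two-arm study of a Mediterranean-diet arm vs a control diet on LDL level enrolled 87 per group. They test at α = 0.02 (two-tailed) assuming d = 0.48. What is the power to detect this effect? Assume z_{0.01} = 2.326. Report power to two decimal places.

For two equal groups, power = Φ(d·√(n/2) − z_{α/2}).
d·√(n/2) = 0.48 × √(87/2) = 0.48 × 6.595 = 3.166.
z_β = 3.166 − 2.326 = 0.840.
Power = Φ(0.840) = 0.799.

power ≈ 0.80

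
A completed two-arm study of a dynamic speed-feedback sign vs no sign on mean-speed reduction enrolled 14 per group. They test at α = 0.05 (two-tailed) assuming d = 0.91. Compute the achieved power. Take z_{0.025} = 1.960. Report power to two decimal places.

power ≈ 0.67

For two equal groups, power = Φ(d·√(n/2) − z_{α/2}).
d·√(n/2) = 0.91 × √(14/2) = 0.91 × 2.646 = 2.408.
z_β = 2.408 − 1.960 = 0.448.
Power = Φ(0.448) = 0.673.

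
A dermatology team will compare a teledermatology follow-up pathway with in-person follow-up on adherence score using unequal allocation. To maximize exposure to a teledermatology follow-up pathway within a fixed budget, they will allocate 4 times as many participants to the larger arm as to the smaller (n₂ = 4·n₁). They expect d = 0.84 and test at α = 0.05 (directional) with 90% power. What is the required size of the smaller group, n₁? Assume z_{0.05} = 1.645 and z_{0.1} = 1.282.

n₁ = 16

With allocation ratio k = n₂/n₁ = 4, Var(x̄₁−x̄₂) = σ²(1/n₁ + 1/(k·n₁)) = σ²·(k+1)/(k·n₁).
So n₁ = (1 + 1/k)·((z_{α} + z_β)/d)² = 1.250 × (2.927/0.84)².
n₁ = 1.250 × 12.14 = 15.2.
Round up: n₁ = 16, giving n₂ = 4 × 16 = 64.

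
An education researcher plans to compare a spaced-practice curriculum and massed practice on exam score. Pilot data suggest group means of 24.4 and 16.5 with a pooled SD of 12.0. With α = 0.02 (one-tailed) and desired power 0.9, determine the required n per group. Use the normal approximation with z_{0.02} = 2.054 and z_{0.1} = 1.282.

Cohen's d = |M₁ − M₂| / SD_pooled = |24.4 − 16.5| / 12.0 = 7.9 / 12.0 = 0.658.
For two independent groups with equal n: n = 2·((z_{α} + z_β) / d)².
z_{α} + z_β = 2.054 + 1.282 = 3.336.
n = 2 × (3.336 / 0.658)² = 2 × 5.070² = 2 × 25.70 = 51.4.
Round up to the next whole participant.

n = 52 per group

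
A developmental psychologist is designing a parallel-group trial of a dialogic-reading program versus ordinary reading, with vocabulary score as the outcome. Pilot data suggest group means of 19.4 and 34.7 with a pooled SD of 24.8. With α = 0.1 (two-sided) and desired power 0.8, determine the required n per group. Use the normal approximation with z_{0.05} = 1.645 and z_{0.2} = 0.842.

n = 33 per group

Cohen's d = |M₁ − M₂| / SD_pooled = |19.4 − 34.7| / 24.8 = 15.3 / 24.8 = 0.617.
For two independent groups with equal n: n = 2·((z_{α/2} + z_β) / d)².
z_{α/2} + z_β = 1.645 + 0.842 = 2.487.
n = 2 × (2.487 / 0.617)² = 2 × 4.031² = 2 × 16.25 = 32.5.
Round up to the next whole participant.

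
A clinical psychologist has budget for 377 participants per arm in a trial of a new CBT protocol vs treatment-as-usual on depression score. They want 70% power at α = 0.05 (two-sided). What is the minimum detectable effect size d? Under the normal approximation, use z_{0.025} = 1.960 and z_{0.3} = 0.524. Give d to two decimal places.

d_min ≈ 0.18

For two independent groups of n = 377 each: d_min = (z_{α/2} + z_β)·√(2/n).
z-sum = 1.960 + 0.524 = 2.484.
d_min = 2.484 × √(2/377) = 2.484 × 0.0728 = 0.181.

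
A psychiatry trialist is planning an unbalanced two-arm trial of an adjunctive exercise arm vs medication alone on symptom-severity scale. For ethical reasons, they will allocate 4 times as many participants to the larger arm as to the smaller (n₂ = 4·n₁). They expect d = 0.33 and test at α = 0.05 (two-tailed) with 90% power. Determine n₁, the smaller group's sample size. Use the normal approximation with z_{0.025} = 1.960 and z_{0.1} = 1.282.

n₁ = 121

With allocation ratio k = n₂/n₁ = 4, Var(x̄₁−x̄₂) = σ²(1/n₁ + 1/(k·n₁)) = σ²·(k+1)/(k·n₁).
So n₁ = (1 + 1/k)·((z_{α/2} + z_β)/d)² = 1.250 × (3.242/0.33)².
n₁ = 1.250 × 96.52 = 120.6.
Round up: n₁ = 121, giving n₂ = 4 × 121 = 484.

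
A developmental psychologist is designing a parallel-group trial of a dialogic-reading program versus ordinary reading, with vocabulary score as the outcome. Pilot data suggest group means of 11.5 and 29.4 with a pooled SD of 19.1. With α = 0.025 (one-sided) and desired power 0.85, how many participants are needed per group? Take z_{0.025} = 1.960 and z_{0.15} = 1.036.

Cohen's d = |M₁ − M₂| / SD_pooled = |11.5 − 29.4| / 19.1 = 17.9 / 19.1 = 0.937.
For two independent groups with equal n: n = 2·((z_{α} + z_β) / d)².
z_{α} + z_β = 1.960 + 1.036 = 2.996.
n = 2 × (2.996 / 0.937)² = 2 × 3.197² = 2 × 10.22 = 20.4.
Round up to the next whole participant.

n = 21 per group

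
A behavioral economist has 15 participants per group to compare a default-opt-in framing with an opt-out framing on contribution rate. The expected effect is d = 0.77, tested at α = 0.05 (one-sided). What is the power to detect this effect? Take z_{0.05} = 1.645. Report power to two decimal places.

power ≈ 0.68

For two equal groups, power = Φ(d·√(n/2) − z_{α}).
d·√(n/2) = 0.77 × √(15/2) = 0.77 × 2.739 = 2.109.
z_β = 2.109 − 1.645 = 0.464.
Power = Φ(0.464) = 0.679.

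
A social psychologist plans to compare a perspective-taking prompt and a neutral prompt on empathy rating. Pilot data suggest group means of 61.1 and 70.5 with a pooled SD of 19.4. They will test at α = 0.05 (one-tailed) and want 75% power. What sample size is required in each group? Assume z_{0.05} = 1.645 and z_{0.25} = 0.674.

n = 46 per group

Cohen's d = |M₁ − M₂| / SD_pooled = |61.1 − 70.5| / 19.4 = 9.4 / 19.4 = 0.485.
For two independent groups with equal n: n = 2·((z_{α} + z_β) / d)².
z_{α} + z_β = 1.645 + 0.674 = 2.319.
n = 2 × (2.319 / 0.485)² = 2 × 4.781² = 2 × 22.86 = 45.7.
Round up to the next whole participant.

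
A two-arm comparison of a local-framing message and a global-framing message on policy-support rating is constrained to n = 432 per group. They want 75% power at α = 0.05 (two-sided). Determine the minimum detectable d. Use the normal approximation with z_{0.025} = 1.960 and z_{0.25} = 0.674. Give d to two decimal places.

For two independent groups of n = 432 each: d_min = (z_{α/2} + z_β)·√(2/n).
z-sum = 1.960 + 0.674 = 2.634.
d_min = 2.634 × √(2/432) = 2.634 × 0.0680 = 0.179.

d_min ≈ 0.18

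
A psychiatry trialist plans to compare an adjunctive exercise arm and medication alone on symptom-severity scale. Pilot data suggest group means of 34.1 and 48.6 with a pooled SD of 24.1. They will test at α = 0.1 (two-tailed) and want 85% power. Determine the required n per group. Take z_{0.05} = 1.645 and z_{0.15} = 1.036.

Cohen's d = |M₁ − M₂| / SD_pooled = |34.1 − 48.6| / 24.1 = 14.5 / 24.1 = 0.602.
For two independent groups with equal n: n = 2·((z_{α/2} + z_β) / d)².
z_{α/2} + z_β = 1.645 + 1.036 = 2.681.
n = 2 × (2.681 / 0.602)² = 2 × 4.453² = 2 × 19.83 = 39.7.
Round up to the next whole participant.

n = 40 per group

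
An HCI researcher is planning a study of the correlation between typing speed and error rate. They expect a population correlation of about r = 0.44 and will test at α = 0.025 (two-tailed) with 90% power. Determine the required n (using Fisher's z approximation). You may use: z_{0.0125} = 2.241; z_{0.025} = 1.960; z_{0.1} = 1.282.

Fisher's z: C = ½·ln((1+r)/(1−r)) = ½·ln(2.5714) = 0.4722.
n = ((z_{α/2} + z_β)/C)² + 3.
(2.241 + 1.282) / 0.4722 = 3.523 / 0.4722 = 7.461.
n = 7.461² + 3 = 55.66 + 3 = 58.7.
Round up.

n = 59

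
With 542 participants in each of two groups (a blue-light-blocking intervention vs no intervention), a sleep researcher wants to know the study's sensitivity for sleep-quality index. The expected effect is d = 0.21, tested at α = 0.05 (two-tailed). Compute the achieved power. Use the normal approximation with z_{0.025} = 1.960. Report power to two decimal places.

power ≈ 0.93

For two equal groups, power = Φ(d·√(n/2) − z_{α/2}).
d·√(n/2) = 0.21 × √(542/2) = 0.21 × 16.462 = 3.457.
z_β = 3.457 − 1.960 = 1.497.
Power = Φ(1.497) = 0.933.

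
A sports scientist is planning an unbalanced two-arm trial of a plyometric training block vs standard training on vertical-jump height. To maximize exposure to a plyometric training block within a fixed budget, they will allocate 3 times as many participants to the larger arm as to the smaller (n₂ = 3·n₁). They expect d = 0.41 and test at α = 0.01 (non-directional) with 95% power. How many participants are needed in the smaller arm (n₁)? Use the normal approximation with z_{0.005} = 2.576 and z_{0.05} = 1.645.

n₁ = 142

With allocation ratio k = n₂/n₁ = 3, Var(x̄₁−x̄₂) = σ²(1/n₁ + 1/(k·n₁)) = σ²·(k+1)/(k·n₁).
So n₁ = (1 + 1/k)·((z_{α/2} + z_β)/d)² = 1.333 × (4.221/0.41)².
n₁ = 1.333 × 105.99 = 141.3.
Round up: n₁ = 142, giving n₂ = 3 × 142 = 426.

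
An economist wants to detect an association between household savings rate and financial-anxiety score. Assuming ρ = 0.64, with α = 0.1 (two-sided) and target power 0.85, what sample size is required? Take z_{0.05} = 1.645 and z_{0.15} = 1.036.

Fisher's z: C = ½·ln((1+r)/(1−r)) = ½·ln(4.5556) = 0.7582.
n = ((z_{α/2} + z_β)/C)² + 3.
(1.645 + 1.036) / 0.7582 = 2.681 / 0.7582 = 3.536.
n = 3.536² + 3 = 12.50 + 3 = 15.5.
Round up.

n = 16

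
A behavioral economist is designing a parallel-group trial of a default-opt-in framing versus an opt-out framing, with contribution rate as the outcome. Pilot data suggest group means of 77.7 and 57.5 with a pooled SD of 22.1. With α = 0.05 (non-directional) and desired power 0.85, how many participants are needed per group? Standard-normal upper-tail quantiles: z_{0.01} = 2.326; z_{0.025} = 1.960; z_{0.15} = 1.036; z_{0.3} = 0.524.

Cohen's d = |M₁ − M₂| / SD_pooled = |77.7 − 57.5| / 22.1 = 20.2 / 22.1 = 0.914.
For two independent groups with equal n: n = 2·((z_{α/2} + z_β) / d)².
z_{α/2} + z_β = 1.960 + 1.036 = 2.996.
n = 2 × (2.996 / 0.914)² = 2 × 3.278² = 2 × 10.74 = 21.5.
Round up to the next whole participant.

n = 22 per group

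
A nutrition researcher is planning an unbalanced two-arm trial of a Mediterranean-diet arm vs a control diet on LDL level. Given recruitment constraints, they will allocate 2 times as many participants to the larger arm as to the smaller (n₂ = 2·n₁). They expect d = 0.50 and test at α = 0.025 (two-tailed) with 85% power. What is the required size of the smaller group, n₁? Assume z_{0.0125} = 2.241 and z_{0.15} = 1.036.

n₁ = 65

With allocation ratio k = n₂/n₁ = 2, Var(x̄₁−x̄₂) = σ²(1/n₁ + 1/(k·n₁)) = σ²·(k+1)/(k·n₁).
So n₁ = (1 + 1/k)·((z_{α/2} + z_β)/d)² = 1.500 × (3.277/0.50)².
n₁ = 1.500 × 42.95 = 64.4.
Round up: n₁ = 65, giving n₂ = 2 × 65 = 130.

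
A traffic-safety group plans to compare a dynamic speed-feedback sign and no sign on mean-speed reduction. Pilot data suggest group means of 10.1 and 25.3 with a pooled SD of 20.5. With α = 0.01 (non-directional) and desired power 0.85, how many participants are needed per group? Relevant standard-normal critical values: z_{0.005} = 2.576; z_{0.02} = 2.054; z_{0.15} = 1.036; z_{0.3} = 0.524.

Cohen's d = |M₁ − M₂| / SD_pooled = |10.1 − 25.3| / 20.5 = 15.2 / 20.5 = 0.741.
For two independent groups with equal n: n = 2·((z_{α/2} + z_β) / d)².
z_{α/2} + z_β = 2.576 + 1.036 = 3.612.
n = 2 × (3.612 / 0.741)² = 2 × 4.874² = 2 × 23.76 = 47.5.
Round up to the next whole participant.

n = 48 per group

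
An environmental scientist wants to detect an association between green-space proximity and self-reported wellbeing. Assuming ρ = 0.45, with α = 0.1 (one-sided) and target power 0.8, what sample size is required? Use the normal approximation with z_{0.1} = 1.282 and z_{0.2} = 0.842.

Fisher's z: C = ½·ln((1+r)/(1−r)) = ½·ln(2.6364) = 0.4847.
n = ((z_{α} + z_β)/C)² + 3.
(1.282 + 0.842) / 0.4847 = 2.124 / 0.4847 = 4.382.
n = 4.382² + 3 = 19.20 + 3 = 22.2.
Round up.

n = 23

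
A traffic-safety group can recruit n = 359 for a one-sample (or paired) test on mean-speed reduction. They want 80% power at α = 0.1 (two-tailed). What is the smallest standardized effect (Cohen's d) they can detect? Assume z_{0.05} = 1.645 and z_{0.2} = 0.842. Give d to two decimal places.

For a single sample (or paired design) of n = 359: d_min = (z_{α/2} + z_β)/√n.
z-sum = 1.645 + 0.842 = 2.487.
d_min = 2.487 / √359 = 2.487 / 18.947 = 0.131.

d_min ≈ 0.13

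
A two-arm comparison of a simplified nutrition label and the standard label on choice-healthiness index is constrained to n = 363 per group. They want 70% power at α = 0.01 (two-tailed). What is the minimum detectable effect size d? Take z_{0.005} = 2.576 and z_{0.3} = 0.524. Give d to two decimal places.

d_min ≈ 0.23

For two independent groups of n = 363 each: d_min = (z_{α/2} + z_β)·√(2/n).
z-sum = 2.576 + 0.524 = 3.100.
d_min = 3.100 × √(2/363) = 3.100 × 0.0742 = 0.230.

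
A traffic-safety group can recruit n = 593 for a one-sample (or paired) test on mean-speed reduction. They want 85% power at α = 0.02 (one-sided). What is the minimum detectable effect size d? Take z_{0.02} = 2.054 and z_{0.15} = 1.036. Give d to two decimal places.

d_min ≈ 0.13

For a single sample (or paired design) of n = 593: d_min = (z_{α} + z_β)/√n.
z-sum = 2.054 + 1.036 = 3.090.
d_min = 3.090 / √593 = 3.090 / 24.352 = 0.127.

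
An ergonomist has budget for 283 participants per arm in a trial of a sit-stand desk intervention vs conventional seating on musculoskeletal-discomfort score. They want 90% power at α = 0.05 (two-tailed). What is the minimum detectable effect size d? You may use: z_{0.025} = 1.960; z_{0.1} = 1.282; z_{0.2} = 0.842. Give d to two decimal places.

d_min ≈ 0.27

For two independent groups of n = 283 each: d_min = (z_{α/2} + z_β)·√(2/n).
z-sum = 1.960 + 1.282 = 3.242.
d_min = 3.242 × √(2/283) = 3.242 × 0.0841 = 0.273.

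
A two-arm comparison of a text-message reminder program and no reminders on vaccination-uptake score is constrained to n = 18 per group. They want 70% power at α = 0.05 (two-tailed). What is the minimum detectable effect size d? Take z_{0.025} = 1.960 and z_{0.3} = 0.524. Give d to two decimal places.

For two independent groups of n = 18 each: d_min = (z_{α/2} + z_β)·√(2/n).
z-sum = 1.960 + 0.524 = 2.484.
d_min = 2.484 × √(2/18) = 2.484 × 0.3333 = 0.828.

d_min ≈ 0.83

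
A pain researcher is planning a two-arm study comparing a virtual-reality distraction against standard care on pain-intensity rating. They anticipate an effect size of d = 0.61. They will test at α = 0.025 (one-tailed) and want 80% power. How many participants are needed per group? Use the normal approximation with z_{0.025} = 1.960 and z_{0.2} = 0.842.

For two independent groups with equal n: n = 2·((z_{α} + z_β) / d)².
z_{α} + z_β = 1.960 + 0.842 = 2.802.
n = 2 × (2.802 / 0.61)² = 2 × 4.593² = 2 × 21.10 = 42.2.
Round up to the next whole participant.

n = 43 per group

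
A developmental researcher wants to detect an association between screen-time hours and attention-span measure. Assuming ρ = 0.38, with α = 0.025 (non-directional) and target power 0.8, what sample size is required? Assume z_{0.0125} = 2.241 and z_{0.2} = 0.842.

n = 63

Fisher's z: C = ½·ln((1+r)/(1−r)) = ½·ln(2.2258) = 0.4001.
n = ((z_{α/2} + z_β)/C)² + 3.
(2.241 + 0.842) / 0.4001 = 3.083 / 0.4001 = 7.706.
n = 7.706² + 3 = 59.38 + 3 = 62.4.
Round up.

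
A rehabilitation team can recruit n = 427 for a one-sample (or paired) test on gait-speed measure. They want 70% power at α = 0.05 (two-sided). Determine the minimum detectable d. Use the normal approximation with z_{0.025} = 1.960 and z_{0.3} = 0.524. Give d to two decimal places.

d_min ≈ 0.12

For a single sample (or paired design) of n = 427: d_min = (z_{α/2} + z_β)/√n.
z-sum = 1.960 + 0.524 = 2.484.
d_min = 2.484 / √427 = 2.484 / 20.664 = 0.120.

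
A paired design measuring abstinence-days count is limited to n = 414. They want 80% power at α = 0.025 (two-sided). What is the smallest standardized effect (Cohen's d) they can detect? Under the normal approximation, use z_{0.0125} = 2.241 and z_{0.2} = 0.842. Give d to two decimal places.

d_min ≈ 0.15

For a single sample (or paired design) of n = 414: d_min = (z_{α/2} + z_β)/√n.
z-sum = 2.241 + 0.842 = 3.083.
d_min = 3.083 / √414 = 3.083 / 20.347 = 0.152.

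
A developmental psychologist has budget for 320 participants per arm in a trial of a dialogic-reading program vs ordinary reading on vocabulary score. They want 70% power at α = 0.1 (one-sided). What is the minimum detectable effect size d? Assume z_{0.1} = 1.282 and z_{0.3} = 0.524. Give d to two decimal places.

d_min ≈ 0.14

For two independent groups of n = 320 each: d_min = (z_{α} + z_β)·√(2/n).
z-sum = 1.282 + 0.524 = 1.806.
d_min = 1.806 × √(2/320) = 1.806 × 0.0791 = 0.143.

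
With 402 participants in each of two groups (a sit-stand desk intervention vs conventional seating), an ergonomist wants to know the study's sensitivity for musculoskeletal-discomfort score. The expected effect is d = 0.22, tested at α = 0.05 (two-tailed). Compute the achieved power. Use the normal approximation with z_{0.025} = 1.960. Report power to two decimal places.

power ≈ 0.88

For two equal groups, power = Φ(d·√(n/2) − z_{α/2}).
d·√(n/2) = 0.22 × √(402/2) = 0.22 × 14.177 = 3.119.
z_β = 3.119 − 1.960 = 1.159.
Power = Φ(1.159) = 0.877.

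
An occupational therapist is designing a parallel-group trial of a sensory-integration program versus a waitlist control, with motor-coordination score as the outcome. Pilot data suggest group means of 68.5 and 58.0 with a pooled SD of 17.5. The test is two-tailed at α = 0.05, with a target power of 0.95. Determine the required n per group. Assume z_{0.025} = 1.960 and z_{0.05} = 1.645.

n = 73 per group

Cohen's d = |M₁ − M₂| / SD_pooled = |68.5 − 58.0| / 17.5 = 10.5 / 17.5 = 0.600.
For two independent groups with equal n: n = 2·((z_{α/2} + z_β) / d)².
z_{α/2} + z_β = 1.960 + 1.645 = 3.605.
n = 2 × (3.605 / 0.600)² = 2 × 6.008² = 2 × 36.10 = 72.2.
Round up to the next whole participant.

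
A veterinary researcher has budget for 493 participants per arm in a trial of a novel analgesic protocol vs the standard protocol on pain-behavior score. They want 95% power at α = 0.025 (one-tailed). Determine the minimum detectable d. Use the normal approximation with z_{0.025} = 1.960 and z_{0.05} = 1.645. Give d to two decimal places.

For two independent groups of n = 493 each: d_min = (z_{α} + z_β)·√(2/n).
z-sum = 1.960 + 1.645 = 3.605.
d_min = 3.605 × √(2/493) = 3.605 × 0.0637 = 0.230.

d_min ≈ 0.23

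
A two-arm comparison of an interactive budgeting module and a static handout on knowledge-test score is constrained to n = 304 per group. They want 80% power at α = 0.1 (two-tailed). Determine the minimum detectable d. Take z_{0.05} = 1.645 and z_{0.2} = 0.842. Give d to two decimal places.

For two independent groups of n = 304 each: d_min = (z_{α/2} + z_β)·√(2/n).
z-sum = 1.645 + 0.842 = 2.487.
d_min = 2.487 × √(2/304) = 2.487 × 0.0811 = 0.202.

d_min ≈ 0.20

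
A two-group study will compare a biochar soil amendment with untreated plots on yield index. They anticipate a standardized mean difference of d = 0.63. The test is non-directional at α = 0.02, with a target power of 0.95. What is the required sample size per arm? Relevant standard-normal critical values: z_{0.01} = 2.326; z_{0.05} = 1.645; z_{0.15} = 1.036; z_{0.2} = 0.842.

For two independent groups with equal n: n = 2·((z_{α/2} + z_β) / d)².
z_{α/2} + z_β = 2.326 + 1.645 = 3.971.
n = 2 × (3.971 / 0.63)² = 2 × 6.303² = 2 × 39.73 = 79.5.
Round up to the next whole participant.

n = 80 per group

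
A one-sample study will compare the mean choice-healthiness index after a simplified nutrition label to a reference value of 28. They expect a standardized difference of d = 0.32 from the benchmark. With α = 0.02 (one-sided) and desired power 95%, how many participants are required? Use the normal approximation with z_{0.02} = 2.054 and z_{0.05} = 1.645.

For a one-sample test: n = ((z_{α} + z_β) / d)².
z_{α} + z_β = 2.054 + 1.645 = 3.699.
n = (3.699 / 0.32)² = 11.559² = 133.62.
Round up.

n = 134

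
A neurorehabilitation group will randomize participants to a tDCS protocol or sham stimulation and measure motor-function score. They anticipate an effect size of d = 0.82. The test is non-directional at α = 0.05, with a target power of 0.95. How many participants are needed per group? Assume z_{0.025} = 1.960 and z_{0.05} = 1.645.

n = 39 per group

For two independent groups with equal n: n = 2·((z_{α/2} + z_β) / d)².
z_{α/2} + z_β = 1.960 + 1.645 = 3.605.
n = 2 × (3.605 / 0.82)² = 2 × 4.396² = 2 × 19.33 = 38.7.
Round up to the next whole participant.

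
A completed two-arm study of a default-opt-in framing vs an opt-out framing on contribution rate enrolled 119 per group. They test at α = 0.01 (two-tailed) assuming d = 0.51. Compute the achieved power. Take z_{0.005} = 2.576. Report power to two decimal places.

power ≈ 0.91

For two equal groups, power = Φ(d·√(n/2) − z_{α/2}).
d·√(n/2) = 0.51 × √(119/2) = 0.51 × 7.714 = 3.934.
z_β = 3.934 − 2.576 = 1.358.
Power = Φ(1.358) = 0.913.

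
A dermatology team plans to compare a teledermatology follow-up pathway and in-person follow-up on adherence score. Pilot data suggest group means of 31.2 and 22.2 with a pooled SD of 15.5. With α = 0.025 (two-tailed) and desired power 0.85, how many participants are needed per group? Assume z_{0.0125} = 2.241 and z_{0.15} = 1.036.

n = 64 per group

Cohen's d = |M₁ − M₂| / SD_pooled = |31.2 − 22.2| / 15.5 = 9.0 / 15.5 = 0.581.
For two independent groups with equal n: n = 2·((z_{α/2} + z_β) / d)².
z_{α/2} + z_β = 2.241 + 1.036 = 3.277.
n = 2 × (3.277 / 0.581)² = 2 × 5.640² = 2 × 31.81 = 63.6.
Round up to the next whole participant.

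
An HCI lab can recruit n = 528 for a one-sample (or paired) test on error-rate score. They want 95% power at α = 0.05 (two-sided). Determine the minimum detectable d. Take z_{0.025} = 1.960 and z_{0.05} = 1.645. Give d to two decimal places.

d_min ≈ 0.16

For a single sample (or paired design) of n = 528: d_min = (z_{α/2} + z_β)/√n.
z-sum = 1.960 + 1.645 = 3.605.
d_min = 3.605 / √528 = 3.605 / 22.978 = 0.157.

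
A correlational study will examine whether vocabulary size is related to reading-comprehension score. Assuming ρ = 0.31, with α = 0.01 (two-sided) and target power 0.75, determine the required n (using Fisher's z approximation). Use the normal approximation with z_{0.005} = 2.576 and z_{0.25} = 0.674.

n = 106

Fisher's z: C = ½·ln((1+r)/(1−r)) = ½·ln(1.8986) = 0.3205.
n = ((z_{α/2} + z_β)/C)² + 3.
(2.576 + 0.674) / 0.3205 = 3.250 / 0.3205 = 10.140.
n = 10.140² + 3 = 102.83 + 3 = 105.8.
Round up.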